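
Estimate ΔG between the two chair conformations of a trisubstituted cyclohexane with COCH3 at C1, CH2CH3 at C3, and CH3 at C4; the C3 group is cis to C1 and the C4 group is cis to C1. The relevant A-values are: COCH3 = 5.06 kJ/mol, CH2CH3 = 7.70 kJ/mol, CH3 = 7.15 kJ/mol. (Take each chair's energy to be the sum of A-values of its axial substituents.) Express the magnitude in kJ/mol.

5.61 kJ/mol

Chair I (acetyl axial, ethyl axial, methyl equatorial): E = 12.76 kJ/mol.
Chair II (acetyl equatorial, ethyl equatorial, methyl axial): E = 7.15 kJ/mol.
ΔE = 12.76 − 7.15 = 5.61 kJ/mol; chair II is more stable.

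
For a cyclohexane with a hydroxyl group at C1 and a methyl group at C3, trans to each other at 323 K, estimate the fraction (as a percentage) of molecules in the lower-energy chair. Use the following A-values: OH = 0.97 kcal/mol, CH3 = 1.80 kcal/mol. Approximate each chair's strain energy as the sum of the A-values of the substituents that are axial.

C1 and C3 have the same parity, so for the trans isomer the two substituents are one axial and one equatorial in each chair.
Chair I (hydroxyl axial, methyl equatorial): E = 0.97 kcal/mol; chair II (hydroxyl equatorial, methyl axial): E = 1.80 kcal/mol.
ΔG = 0.83 kcal/mol between the two chairs.
K = exp(ΔG/RT) with R = 1.987×10⁻³ kcal mol⁻¹ K⁻¹ and T = 323 K gives K ≈ 3.64.
Fraction in the lower-energy chair = K/(K+1) = 78.5%.

78.5%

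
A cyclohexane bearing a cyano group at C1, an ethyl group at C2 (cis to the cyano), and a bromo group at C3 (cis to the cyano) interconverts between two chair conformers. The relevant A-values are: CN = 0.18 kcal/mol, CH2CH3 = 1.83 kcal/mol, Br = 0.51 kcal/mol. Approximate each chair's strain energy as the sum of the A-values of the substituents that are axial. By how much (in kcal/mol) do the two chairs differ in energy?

1.14 kcal/mol

Chair I (cyano axial, ethyl equatorial, bromo axial): E = 0.69 kcal/mol.
Chair II (cyano equatorial, ethyl axial, bromo equatorial): E = 1.83 kcal/mol.
ΔE = 1.83 − 0.69 = 1.14 kcal/mol; chair I is more stable.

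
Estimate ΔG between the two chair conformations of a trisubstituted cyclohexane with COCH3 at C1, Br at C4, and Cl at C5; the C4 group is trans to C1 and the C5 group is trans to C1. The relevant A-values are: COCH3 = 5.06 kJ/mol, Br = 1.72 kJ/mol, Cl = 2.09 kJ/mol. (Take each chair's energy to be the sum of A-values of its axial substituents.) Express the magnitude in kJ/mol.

4.69 kJ/mol

Chair I (acetyl axial, bromo axial, chloro equatorial): E = 6.78 kJ/mol.
Chair II (acetyl equatorial, bromo equatorial, chloro axial): E = 2.09 kJ/mol.
ΔE = 6.78 − 2.09 = 4.69 kJ/mol; chair II is more stable.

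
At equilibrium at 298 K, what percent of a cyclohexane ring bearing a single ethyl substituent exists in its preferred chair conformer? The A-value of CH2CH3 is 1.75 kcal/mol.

One chair has the ethyl group axial (E = 1.75 kcal/mol) and the other has it equatorial (E = 0).
ΔG = 1.75 kcal/mol between the two chairs.
K = exp(ΔG/RT) with R = 1.987×10⁻³ kcal mol⁻¹ K⁻¹ and T = 298 K gives K ≈ 19.2.
Fraction in the lower-energy chair = K/(K+1) = 95.1%.

95.1%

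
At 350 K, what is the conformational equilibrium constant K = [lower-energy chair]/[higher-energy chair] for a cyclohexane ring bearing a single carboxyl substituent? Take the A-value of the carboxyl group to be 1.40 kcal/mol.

K ≈ 7.49

One chair has the carboxyl group axial (E = 1.40 kcal/mol) and the other has it equatorial (E = 0).
ΔG = 1.40 kcal/mol between the two chairs.
K = exp(ΔG/RT) with R = 1.987×10⁻³ kcal mol⁻¹ K⁻¹ and T = 350 K gives K ≈ 7.49.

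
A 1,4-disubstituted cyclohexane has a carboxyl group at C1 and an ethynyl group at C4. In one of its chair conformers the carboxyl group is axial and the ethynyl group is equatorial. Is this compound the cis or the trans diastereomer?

cis

C1 and C4 have opposite parity, so their axial bonds point in opposite directions.
With opposite-parity carbons, two substituents on the same face are one axial and one equatorial; opposite faces give both axial or both equatorial.
Here the groups are axial/equatorial → same face → cis.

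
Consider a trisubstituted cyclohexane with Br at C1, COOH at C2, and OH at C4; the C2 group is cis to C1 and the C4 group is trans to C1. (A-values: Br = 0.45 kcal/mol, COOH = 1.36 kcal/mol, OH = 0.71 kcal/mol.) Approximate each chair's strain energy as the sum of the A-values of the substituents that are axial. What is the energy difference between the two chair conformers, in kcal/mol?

0.20 kcal/mol

Chair I (bromo axial, carboxyl equatorial, hydroxyl axial): E = 1.16 kcal/mol.
Chair II (bromo equatorial, carboxyl axial, hydroxyl equatorial): E = 1.36 kcal/mol.
ΔE = 1.36 − 1.16 = 0.20 kcal/mol; chair I is more stable.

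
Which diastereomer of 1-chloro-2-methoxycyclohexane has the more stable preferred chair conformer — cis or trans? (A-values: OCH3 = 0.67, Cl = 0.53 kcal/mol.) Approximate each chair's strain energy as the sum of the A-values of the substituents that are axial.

trans

At 1,2 positions (parity opposite): cis → (a,e or e,a); trans → (e,e or a,a).
Best chair for cis: E = 0.53 kcal/mol; best chair for trans: E = 0.00 kcal/mol.
The trans isomer is lower by 0.53 kcal/mol.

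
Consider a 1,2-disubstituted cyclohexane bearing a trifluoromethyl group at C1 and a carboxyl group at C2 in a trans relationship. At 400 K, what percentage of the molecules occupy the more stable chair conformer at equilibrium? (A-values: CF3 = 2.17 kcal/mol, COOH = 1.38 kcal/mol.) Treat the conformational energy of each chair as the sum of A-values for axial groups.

C1 and C2 have opposite parity, so for the trans isomer the two substituents are e,e in one chair and a,a in the other.
Chair I (trifluoromethyl axial, carboxyl axial): E = 3.55 kcal/mol; chair II (trifluoromethyl equatorial, carboxyl equatorial): E = 0.00 kcal/mol.
ΔG = 3.55 kcal/mol between the two chairs.
K = exp(ΔG/RT) with R = 1.987×10⁻³ kcal mol⁻¹ K⁻¹ and T = 400 K gives K ≈ 87.1.
Fraction in the lower-energy chair = K/(K+1) = 98.9%.

98.9%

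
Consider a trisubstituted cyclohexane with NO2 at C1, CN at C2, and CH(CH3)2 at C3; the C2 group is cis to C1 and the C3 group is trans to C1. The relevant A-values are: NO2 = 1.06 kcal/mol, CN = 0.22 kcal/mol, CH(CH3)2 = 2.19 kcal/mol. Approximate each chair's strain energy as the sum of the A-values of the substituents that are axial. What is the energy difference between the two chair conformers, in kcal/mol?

1.35 kcal/mol

Chair I (nitro axial, cyano equatorial, isopropyl equatorial): E = 1.06 kcal/mol.
Chair II (nitro equatorial, cyano axial, isopropyl axial): E = 2.41 kcal/mol.
ΔE = 2.41 − 1.06 = 1.35 kcal/mol; chair I is more stable.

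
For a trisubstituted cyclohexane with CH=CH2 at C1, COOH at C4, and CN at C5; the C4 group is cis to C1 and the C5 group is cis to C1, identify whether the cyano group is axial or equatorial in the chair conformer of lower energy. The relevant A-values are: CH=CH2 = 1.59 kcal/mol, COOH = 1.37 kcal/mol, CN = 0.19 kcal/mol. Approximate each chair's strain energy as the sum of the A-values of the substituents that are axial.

Chair I (vinyl axial, carboxyl equatorial, cyano axial): E = 1.78 kcal/mol.
Chair II (vinyl equatorial, carboxyl axial, cyano equatorial): E = 1.37 kcal/mol.
Chair II is the more stable (lower-energy) conformer, and in that chair the cyano group is equatorial.

equatorial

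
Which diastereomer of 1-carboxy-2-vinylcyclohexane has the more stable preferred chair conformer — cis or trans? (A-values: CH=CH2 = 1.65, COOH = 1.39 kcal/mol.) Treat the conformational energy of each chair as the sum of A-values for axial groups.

At 1,2 positions (parity opposite): cis → (a,e or e,a); trans → (e,e or a,a).
Best chair for cis: E = 1.39 kcal/mol; best chair for trans: E = 0.00 kcal/mol.
The trans isomer is lower by 1.39 kcal/mol.

trans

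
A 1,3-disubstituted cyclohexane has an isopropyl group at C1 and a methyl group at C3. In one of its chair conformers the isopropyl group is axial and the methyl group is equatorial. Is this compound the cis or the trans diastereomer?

C1 and C3 have the same parity, so their axial bonds point in the same direction.
With same-parity carbons, two substituents on the same face are both axial or both equatorial; opposite faces give one of each.
Here the groups are axial/equatorial → opposite face → trans.

trans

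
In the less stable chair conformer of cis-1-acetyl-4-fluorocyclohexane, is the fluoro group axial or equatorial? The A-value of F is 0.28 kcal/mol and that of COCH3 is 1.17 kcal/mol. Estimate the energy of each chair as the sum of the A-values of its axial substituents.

C1 and C4 have opposite parity, so for the cis isomer the two substituents are one axial and one equatorial in each chair.
Chair I (fluoro axial, acetyl equatorial): E = 0.28 kcal/mol.
Chair II (fluoro equatorial, acetyl axial): E = 1.17 kcal/mol.
Chair II is the less stable (higher-energy) conformer, and in that chair the fluoro group is equatorial.

equatorial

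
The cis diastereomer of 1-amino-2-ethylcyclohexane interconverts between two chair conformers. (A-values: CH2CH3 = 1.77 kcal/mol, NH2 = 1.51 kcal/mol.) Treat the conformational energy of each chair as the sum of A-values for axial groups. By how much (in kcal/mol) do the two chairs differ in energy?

0.26 kcal/mol

C1 and C2 have opposite parity, so for the cis isomer the two substituents are one axial and one equatorial in each chair.
Chair I (ethyl axial, amino equatorial): E = 1.77 kcal/mol.
Chair II (ethyl equatorial, amino axial): E = 1.51 kcal/mol.
ΔE = 1.77 − 1.51 = 0.26 kcal/mol; chair II is more stable.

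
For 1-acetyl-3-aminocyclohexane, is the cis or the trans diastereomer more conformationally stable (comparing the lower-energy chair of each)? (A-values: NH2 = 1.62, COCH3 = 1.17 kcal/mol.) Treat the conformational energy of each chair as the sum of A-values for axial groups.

At 1,3 positions (parity same): cis → (e,e or a,a); trans → (a,e or e,a).
Best chair for cis: E = 0.00 kcal/mol; best chair for trans: E = 1.17 kcal/mol.
The cis isomer is lower by 1.17 kcal/mol.

cis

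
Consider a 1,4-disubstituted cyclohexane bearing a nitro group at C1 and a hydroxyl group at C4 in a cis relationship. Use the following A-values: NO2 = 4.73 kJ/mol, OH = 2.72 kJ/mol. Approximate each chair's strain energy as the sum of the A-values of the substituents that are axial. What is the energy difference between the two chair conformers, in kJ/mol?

C1 and C4 have opposite parity, so for the cis isomer the two substituents are one axial and one equatorial in each chair.
Chair I (nitro axial, hydroxyl equatorial): E = 4.73 kJ/mol.
Chair II (nitro equatorial, hydroxyl axial): E = 2.72 kJ/mol.
ΔE = 4.73 − 2.72 = 2.01 kJ/mol; chair II is more stable.

2.01 kJ/mol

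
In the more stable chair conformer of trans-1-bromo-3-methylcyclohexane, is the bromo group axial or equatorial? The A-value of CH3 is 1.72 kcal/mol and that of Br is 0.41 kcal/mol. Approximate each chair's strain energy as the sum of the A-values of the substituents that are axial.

axial

C1 and C3 have the same parity, so for the trans isomer the two substituents are one axial and one equatorial in each chair.
Chair I (methyl axial, bromo equatorial): E = 1.72 kcal/mol.
Chair II (methyl equatorial, bromo axial): E = 0.41 kcal/mol.
Chair II is the more stable (lower-energy) conformer, and in that chair the bromo group is axial.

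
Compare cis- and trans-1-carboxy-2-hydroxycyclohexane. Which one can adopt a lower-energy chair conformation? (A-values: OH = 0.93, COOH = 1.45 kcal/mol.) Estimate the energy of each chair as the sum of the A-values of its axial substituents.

trans

At 1,2 positions (parity opposite): cis → (a,e or e,a); trans → (e,e or a,a).
Best chair for cis: E = 0.93 kcal/mol; best chair for trans: E = 0.00 kcal/mol.
The trans isomer is lower by 0.93 kcal/mol.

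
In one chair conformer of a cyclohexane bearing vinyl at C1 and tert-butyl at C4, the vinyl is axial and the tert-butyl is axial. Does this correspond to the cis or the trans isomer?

C1 and C4 have opposite parity, so their axial bonds point in opposite directions.
With opposite-parity carbons, two substituents on the same face are one axial and one equatorial; opposite faces give both axial or both equatorial.
Here the groups are axial/axial → opposite face → trans.

trans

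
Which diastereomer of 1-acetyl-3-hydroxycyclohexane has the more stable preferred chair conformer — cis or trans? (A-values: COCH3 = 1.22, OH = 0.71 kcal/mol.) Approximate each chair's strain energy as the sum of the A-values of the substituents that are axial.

cis

At 1,3 positions (parity same): cis → (e,e or a,a); trans → (a,e or e,a).
Best chair for cis: E = 0.00 kcal/mol; best chair for trans: E = 0.71 kcal/mol.
The cis isomer is lower by 0.71 kcal/mol.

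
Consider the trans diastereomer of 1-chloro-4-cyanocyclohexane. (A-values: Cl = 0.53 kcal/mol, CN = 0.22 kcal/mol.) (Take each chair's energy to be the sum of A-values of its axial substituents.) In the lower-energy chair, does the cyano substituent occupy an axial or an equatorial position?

equatorial

C1 and C4 have opposite parity, so for the trans isomer the two substituents are e,e in one chair and a,a in the other.
Chair I (chloro axial, cyano axial): E = 0.75 kcal/mol.
Chair II (chloro equatorial, cyano equatorial): E = 0.00 kcal/mol.
Chair II is the more stable (lower-energy) conformer, and in that chair the cyano group is equatorial.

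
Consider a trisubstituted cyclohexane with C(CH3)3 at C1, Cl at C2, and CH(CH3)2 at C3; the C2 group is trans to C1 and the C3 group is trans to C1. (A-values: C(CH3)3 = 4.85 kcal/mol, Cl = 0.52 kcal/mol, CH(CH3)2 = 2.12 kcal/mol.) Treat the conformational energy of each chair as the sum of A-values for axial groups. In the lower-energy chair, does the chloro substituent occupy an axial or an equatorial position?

equatorial

Chair I (tert-butyl axial, chloro axial, isopropyl equatorial): E = 5.37 kcal/mol.
Chair II (tert-butyl equatorial, chloro equatorial, isopropyl axial): E = 2.12 kcal/mol.
Chair II is the more stable (lower-energy) conformer, and in that chair the chloro group is equatorial.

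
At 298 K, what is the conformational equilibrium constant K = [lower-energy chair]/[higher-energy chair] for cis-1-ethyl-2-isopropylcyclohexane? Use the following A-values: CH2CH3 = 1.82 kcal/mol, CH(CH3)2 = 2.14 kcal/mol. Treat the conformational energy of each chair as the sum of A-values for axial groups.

K ≈ 1.72

C1 and C2 have opposite parity, so for the cis isomer the two substituents are one axial and one equatorial in each chair.
Chair I (ethyl axial, isopropyl equatorial): E = 1.82 kcal/mol; chair II (ethyl equatorial, isopropyl axial): E = 2.14 kcal/mol.
ΔG = 0.32 kcal/mol between the two chairs.
K = exp(ΔG/RT) with R = 1.987×10⁻³ kcal mol⁻¹ K⁻¹ and T = 298 K gives K ≈ 1.72.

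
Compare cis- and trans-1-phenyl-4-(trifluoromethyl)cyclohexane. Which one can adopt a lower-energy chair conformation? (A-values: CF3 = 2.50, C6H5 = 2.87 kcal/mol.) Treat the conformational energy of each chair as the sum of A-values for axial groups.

trans

At 1,4 positions (parity opposite): cis → (a,e or e,a); trans → (e,e or a,a).
Best chair for cis: E = 2.50 kcal/mol; best chair for trans: E = 0.00 kcal/mol.
The trans isomer is lower by 2.50 kcal/mol.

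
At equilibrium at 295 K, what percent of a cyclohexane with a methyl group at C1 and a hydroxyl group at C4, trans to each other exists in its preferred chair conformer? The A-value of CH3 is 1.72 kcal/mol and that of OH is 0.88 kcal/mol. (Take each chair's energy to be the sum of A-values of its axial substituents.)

C1 and C4 have opposite parity, so for the trans isomer the two substituents are e,e in one chair and a,a in the other.
Chair I (methyl axial, hydroxyl axial): E = 2.60 kcal/mol; chair II (methyl equatorial, hydroxyl equatorial): E = 0.00 kcal/mol.
ΔG = 2.60 kcal/mol between the two chairs.
K = exp(ΔG/RT) with R = 1.987×10⁻³ kcal mol⁻¹ K⁻¹ and T = 295 K gives K ≈ 84.4.
Fraction in the lower-energy chair = K/(K+1) = 98.8%.

98.8%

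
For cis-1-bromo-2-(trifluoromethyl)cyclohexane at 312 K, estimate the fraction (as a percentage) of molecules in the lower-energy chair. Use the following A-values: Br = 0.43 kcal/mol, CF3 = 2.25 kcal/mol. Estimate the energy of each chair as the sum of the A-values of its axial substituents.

95.0%

C1 and C2 have opposite parity, so for the cis isomer the two substituents are one axial and one equatorial in each chair.
Chair I (bromo axial, trifluoromethyl equatorial): E = 0.43 kcal/mol; chair II (bromo equatorial, trifluoromethyl axial): E = 2.25 kcal/mol.
ΔG = 1.82 kcal/mol between the two chairs.
K = exp(ΔG/RT) with R = 1.987×10⁻³ kcal mol⁻¹ K⁻¹ and T = 312 K gives K ≈ 18.8.
Fraction in the lower-energy chair = K/(K+1) = 95.0%.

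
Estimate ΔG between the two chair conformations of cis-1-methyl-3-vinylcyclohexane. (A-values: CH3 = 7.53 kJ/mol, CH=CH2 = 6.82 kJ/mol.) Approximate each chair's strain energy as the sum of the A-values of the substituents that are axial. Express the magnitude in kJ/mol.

C1 and C3 have the same parity, so for the cis isomer the two substituents are e,e in one chair and a,a in the other.
Chair I (methyl axial, vinyl axial): E = 14.35 kJ/mol.
Chair II (methyl equatorial, vinyl equatorial): E = 0.00 kJ/mol.
ΔE = 14.35 − 0.00 = 14.35 kJ/mol; chair II is more stable.

14.35 kJ/mol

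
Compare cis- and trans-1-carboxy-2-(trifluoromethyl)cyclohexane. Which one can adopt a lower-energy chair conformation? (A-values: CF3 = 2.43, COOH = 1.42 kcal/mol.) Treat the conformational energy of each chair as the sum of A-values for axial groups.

trans

At 1,2 positions (parity opposite): cis → (a,e or e,a); trans → (e,e or a,a).
Best chair for cis: E = 1.42 kcal/mol; best chair for trans: E = 0.00 kcal/mol.
The trans isomer is lower by 1.42 kcal/mol.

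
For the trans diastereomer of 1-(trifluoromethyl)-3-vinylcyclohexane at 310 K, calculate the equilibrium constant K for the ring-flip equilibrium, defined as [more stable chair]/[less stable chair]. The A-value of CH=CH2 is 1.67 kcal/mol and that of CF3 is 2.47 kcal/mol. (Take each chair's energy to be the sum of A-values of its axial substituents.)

K ≈ 3.66

C1 and C3 have the same parity, so for the trans isomer the two substituents are one axial and one equatorial in each chair.
Chair I (vinyl axial, trifluoromethyl equatorial): E = 1.67 kcal/mol; chair II (vinyl equatorial, trifluoromethyl axial): E = 2.47 kcal/mol.
ΔG = 0.80 kcal/mol between the two chairs.
K = exp(ΔG/RT) with R = 1.987×10⁻³ kcal mol⁻¹ K⁻¹ and T = 310 K gives K ≈ 3.66.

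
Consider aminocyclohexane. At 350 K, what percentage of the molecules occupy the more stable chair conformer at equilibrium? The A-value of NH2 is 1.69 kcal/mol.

One chair has the amino group axial (E = 1.69 kcal/mol) and the other has it equatorial (E = 0).
ΔG = 1.69 kcal/mol between the two chairs.
K = exp(ΔG/RT) with R = 1.987×10⁻³ kcal mol⁻¹ K⁻¹ and T = 350 K gives K ≈ 11.4.
Fraction in the lower-energy chair = K/(K+1) = 91.9%.

91.9%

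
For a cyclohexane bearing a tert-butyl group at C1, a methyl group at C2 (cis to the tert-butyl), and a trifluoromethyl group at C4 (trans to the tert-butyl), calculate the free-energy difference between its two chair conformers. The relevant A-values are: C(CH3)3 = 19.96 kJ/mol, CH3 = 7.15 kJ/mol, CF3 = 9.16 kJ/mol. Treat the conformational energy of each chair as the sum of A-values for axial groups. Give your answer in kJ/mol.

21.97 kJ/mol

Chair I (tert-butyl axial, methyl equatorial, trifluoromethyl axial): E = 29.12 kJ/mol.
Chair II (tert-butyl equatorial, methyl axial, trifluoromethyl equatorial): E = 7.15 kJ/mol.
ΔE = 29.12 − 7.15 = 21.97 kJ/mol; chair II is more stable.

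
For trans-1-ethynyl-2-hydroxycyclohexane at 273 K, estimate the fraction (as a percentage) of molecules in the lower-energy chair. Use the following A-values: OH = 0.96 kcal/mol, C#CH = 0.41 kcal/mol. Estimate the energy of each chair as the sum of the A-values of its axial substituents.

92.6%

C1 and C2 have opposite parity, so for the trans isomer the two substituents are e,e in one chair and a,a in the other.
Chair I (hydroxyl axial, ethynyl axial): E = 1.37 kcal/mol; chair II (hydroxyl equatorial, ethynyl equatorial): E = 0.00 kcal/mol.
ΔG = 1.37 kcal/mol between the two chairs.
K = exp(ΔG/RT) with R = 1.987×10⁻³ kcal mol⁻¹ K⁻¹ and T = 273 K gives K ≈ 12.5.
Fraction in the lower-energy chair = K/(K+1) = 92.6%.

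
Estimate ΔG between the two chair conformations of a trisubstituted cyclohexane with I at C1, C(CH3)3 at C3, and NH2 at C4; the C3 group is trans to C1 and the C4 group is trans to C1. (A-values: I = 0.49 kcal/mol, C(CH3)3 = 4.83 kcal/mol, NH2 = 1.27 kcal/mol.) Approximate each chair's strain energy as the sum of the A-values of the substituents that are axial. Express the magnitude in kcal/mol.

Chair I (iodo axial, tert-butyl equatorial, amino axial): E = 1.76 kcal/mol.
Chair II (iodo equatorial, tert-butyl axial, amino equatorial): E = 4.83 kcal/mol.
ΔE = 4.83 − 1.76 = 3.07 kcal/mol; chair I is more stable.

3.07 kcal/mol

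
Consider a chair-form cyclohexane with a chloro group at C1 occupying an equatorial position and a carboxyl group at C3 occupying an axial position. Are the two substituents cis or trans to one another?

C1 and C3 have the same parity, so their axial bonds point in the same direction.
With same-parity carbons, two substituents on the same face are both axial or both equatorial; opposite faces give one of each.
Here the groups are equatorial/axial → opposite face → trans.

trans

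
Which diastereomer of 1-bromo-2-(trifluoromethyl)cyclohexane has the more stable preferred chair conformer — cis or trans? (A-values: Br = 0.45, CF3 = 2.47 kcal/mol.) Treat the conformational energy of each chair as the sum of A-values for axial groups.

trans

At 1,2 positions (parity opposite): cis → (a,e or e,a); trans → (e,e or a,a).
Best chair for cis: E = 0.45 kcal/mol; best chair for trans: E = 0.00 kcal/mol.
The trans isomer is lower by 0.45 kcal/mol.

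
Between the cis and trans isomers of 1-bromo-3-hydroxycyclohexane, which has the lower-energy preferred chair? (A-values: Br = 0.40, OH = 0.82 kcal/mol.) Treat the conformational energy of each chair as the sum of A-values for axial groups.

cis

At 1,3 positions (parity same): cis → (e,e or a,a); trans → (a,e or e,a).
Best chair for cis: E = 0.00 kcal/mol; best chair for trans: E = 0.40 kcal/mol.
The cis isomer is lower by 0.40 kcal/mol.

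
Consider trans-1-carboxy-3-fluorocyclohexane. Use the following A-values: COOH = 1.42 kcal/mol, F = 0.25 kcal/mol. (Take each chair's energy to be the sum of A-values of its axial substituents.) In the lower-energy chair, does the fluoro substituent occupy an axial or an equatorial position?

C1 and C3 have the same parity, so for the trans isomer the two substituents are one axial and one equatorial in each chair.
Chair I (carboxyl axial, fluoro equatorial): E = 1.42 kcal/mol.
Chair II (carboxyl equatorial, fluoro axial): E = 0.25 kcal/mol.
Chair II is the more stable (lower-energy) conformer, and in that chair the fluoro group is axial.

axial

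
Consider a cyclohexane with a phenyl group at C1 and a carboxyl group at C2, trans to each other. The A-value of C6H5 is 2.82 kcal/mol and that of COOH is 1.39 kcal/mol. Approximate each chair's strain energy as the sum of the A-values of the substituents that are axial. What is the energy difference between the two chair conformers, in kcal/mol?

4.21 kcal/mol

C1 and C2 have opposite parity, so for the trans isomer the two substituents are e,e in one chair and a,a in the other.
Chair I (phenyl axial, carboxyl axial): E = 4.21 kcal/mol.
Chair II (phenyl equatorial, carboxyl equatorial): E = 0.00 kcal/mol.
ΔE = 4.21 − 0.00 = 4.21 kcal/mol; chair II is more stable.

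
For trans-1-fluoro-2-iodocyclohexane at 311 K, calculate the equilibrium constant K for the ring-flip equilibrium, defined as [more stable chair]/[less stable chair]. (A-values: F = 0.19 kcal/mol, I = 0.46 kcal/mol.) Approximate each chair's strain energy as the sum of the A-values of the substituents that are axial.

C1 and C2 have opposite parity, so for the trans isomer the two substituents are e,e in one chair and a,a in the other.
Chair I (fluoro axial, iodo axial): E = 0.65 kcal/mol; chair II (fluoro equatorial, iodo equatorial): E = 0.00 kcal/mol.
ΔG = 0.65 kcal/mol between the two chairs.
K = exp(ΔG/RT) with R = 1.987×10⁻³ kcal mol⁻¹ K⁻¹ and T = 311 K gives K ≈ 2.86.

K ≈ 2.86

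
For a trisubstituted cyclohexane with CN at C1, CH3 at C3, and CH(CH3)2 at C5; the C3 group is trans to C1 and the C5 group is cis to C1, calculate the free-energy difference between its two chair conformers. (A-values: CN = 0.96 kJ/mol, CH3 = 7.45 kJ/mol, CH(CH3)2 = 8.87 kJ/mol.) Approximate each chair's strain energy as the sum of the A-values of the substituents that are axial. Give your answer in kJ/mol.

Chair I (cyano axial, methyl equatorial, isopropyl axial): E = 9.83 kJ/mol.
Chair II (cyano equatorial, methyl axial, isopropyl equatorial): E = 7.45 kJ/mol.
ΔE = 9.83 − 7.45 = 2.38 kJ/mol; chair II is more stable.

2.38 kJ/mol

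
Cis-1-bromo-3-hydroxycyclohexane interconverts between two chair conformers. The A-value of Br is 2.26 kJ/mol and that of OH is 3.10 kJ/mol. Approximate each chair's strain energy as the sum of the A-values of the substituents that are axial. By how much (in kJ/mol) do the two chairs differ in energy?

C1 and C3 have the same parity, so for the cis isomer the two substituents are e,e in one chair and a,a in the other.
Chair I (bromo axial, hydroxyl axial): E = 5.36 kJ/mol.
Chair II (bromo equatorial, hydroxyl equatorial): E = 0.00 kJ/mol.
ΔE = 5.36 − 0.00 = 5.36 kJ/mol; chair II is more stable.

5.36 kJ/mol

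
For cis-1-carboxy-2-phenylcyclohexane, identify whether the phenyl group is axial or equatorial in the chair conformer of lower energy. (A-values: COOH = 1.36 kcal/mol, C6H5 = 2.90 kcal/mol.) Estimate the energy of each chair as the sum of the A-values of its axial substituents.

C1 and C2 have opposite parity, so for the cis isomer the two substituents are one axial and one equatorial in each chair.
Chair I (carboxyl axial, phenyl equatorial): E = 1.36 kcal/mol.
Chair II (carboxyl equatorial, phenyl axial): E = 2.90 kcal/mol.
Chair I is the more stable (lower-energy) conformer, and in that chair the phenyl group is equatorial.

equatorial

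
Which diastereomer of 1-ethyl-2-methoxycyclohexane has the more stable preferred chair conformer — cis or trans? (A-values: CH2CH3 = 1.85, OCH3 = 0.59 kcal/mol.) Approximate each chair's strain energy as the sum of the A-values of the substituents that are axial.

At 1,2 positions (parity opposite): cis → (a,e or e,a); trans → (e,e or a,a).
Best chair for cis: E = 0.59 kcal/mol; best chair for trans: E = 0.00 kcal/mol.
The trans isomer is lower by 0.59 kcal/mol.

trans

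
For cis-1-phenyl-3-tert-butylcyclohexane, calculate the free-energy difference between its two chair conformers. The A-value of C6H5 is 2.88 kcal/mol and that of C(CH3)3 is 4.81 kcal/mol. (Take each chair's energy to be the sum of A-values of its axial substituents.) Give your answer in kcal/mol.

7.69 kcal/mol

C1 and C3 have the same parity, so for the cis isomer the two substituents are e,e in one chair and a,a in the other.
Chair I (phenyl axial, tert-butyl axial): E = 7.69 kcal/mol.
Chair II (phenyl equatorial, tert-butyl equatorial): E = 0.00 kcal/mol.
ΔE = 7.69 − 0.00 = 7.69 kcal/mol; chair II is more stable.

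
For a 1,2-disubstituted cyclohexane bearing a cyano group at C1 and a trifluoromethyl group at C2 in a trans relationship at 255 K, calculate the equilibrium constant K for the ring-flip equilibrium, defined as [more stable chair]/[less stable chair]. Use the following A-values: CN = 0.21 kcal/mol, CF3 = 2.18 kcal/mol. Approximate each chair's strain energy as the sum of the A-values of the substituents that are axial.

K ≈ 112

C1 and C2 have opposite parity, so for the trans isomer the two substituents are e,e in one chair and a,a in the other.
Chair I (cyano axial, trifluoromethyl axial): E = 2.39 kcal/mol; chair II (cyano equatorial, trifluoromethyl equatorial): E = 0.00 kcal/mol.
ΔG = 2.39 kcal/mol between the two chairs.
K = exp(ΔG/RT) with R = 1.987×10⁻³ kcal mol⁻¹ K⁻¹ and T = 255 K gives K ≈ 112.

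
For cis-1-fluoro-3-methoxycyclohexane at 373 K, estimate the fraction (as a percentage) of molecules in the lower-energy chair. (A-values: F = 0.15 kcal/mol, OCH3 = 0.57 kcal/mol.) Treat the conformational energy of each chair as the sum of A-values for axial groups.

C1 and C3 have the same parity, so for the cis isomer the two substituents are e,e in one chair and a,a in the other.
Chair I (fluoro axial, methoxy axial): E = 0.72 kcal/mol; chair II (fluoro equatorial, methoxy equatorial): E = 0.00 kcal/mol.
ΔG = 0.72 kcal/mol between the two chairs.
K = exp(ΔG/RT) with R = 1.987×10⁻³ kcal mol⁻¹ K⁻¹ and T = 373 K gives K ≈ 2.64.
Fraction in the lower-energy chair = K/(K+1) = 72.5%.

72.5%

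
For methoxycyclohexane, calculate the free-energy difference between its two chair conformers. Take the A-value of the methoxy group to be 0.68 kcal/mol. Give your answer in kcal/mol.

A monosubstituted cyclohexane has one chair with the methoxy group axial (E = A = 0.68 kcal/mol) and one with it equatorial (E = 0).
ΔE = 0.68 − 0 = 0.68 kcal/mol.

0.68 kcal/mol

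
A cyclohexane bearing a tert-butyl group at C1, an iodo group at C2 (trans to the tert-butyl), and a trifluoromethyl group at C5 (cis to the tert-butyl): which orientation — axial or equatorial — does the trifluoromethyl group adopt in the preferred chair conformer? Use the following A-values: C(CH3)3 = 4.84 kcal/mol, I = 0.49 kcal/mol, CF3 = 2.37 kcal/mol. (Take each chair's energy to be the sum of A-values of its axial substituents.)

equatorial

Chair I (tert-butyl axial, iodo axial, trifluoromethyl axial): E = 7.70 kcal/mol.
Chair II (tert-butyl equatorial, iodo equatorial, trifluoromethyl equatorial): E = 0.00 kcal/mol.
Chair II is the more stable (lower-energy) conformer, and in that chair the trifluoromethyl group is equatorial.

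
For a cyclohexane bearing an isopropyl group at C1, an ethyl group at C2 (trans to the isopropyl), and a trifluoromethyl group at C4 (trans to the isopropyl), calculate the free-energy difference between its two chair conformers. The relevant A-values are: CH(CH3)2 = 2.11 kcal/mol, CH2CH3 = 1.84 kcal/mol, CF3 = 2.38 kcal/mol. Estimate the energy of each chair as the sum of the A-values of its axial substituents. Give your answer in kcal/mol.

6.33 kcal/mol

Chair I (isopropyl axial, ethyl axial, trifluoromethyl axial): E = 6.33 kcal/mol.
Chair II (isopropyl equatorial, ethyl equatorial, trifluoromethyl equatorial): E = 0.00 kcal/mol.
ΔE = 6.33 − 0.00 = 6.33 kcal/mol; chair II is more stable.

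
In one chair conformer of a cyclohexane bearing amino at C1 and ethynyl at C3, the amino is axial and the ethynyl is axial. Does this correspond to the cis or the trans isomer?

C1 and C3 have the same parity, so their axial bonds point in the same direction.
With same-parity carbons, two substituents on the same face are both axial or both equatorial; opposite faces give one of each.
Here the groups are axial/axial → same face → cis.

cis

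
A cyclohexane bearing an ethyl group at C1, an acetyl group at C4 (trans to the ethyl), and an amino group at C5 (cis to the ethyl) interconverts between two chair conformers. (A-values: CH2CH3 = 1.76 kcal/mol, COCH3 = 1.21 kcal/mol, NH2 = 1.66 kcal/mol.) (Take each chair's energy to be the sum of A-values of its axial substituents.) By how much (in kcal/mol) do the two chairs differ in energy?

Chair I (ethyl axial, acetyl axial, amino axial): E = 4.63 kcal/mol.
Chair II (ethyl equatorial, acetyl equatorial, amino equatorial): E = 0.00 kcal/mol.
ΔE = 4.63 − 0.00 = 4.63 kcal/mol; chair II is more stable.

4.63 kcal/mol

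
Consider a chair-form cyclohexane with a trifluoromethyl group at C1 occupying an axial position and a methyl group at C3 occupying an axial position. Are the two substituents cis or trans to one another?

C1 and C3 have the same parity, so their axial bonds point in the same direction.
With same-parity carbons, two substituents on the same face are both axial or both equatorial; opposite faces give one of each.
Here the groups are axial/axial → same face → cis.

cis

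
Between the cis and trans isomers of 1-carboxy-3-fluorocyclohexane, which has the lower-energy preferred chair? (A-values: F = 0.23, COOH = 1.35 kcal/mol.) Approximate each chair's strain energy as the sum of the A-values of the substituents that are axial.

At 1,3 positions (parity same): cis → (e,e or a,a); trans → (a,e or e,a).
Best chair for cis: E = 0.00 kcal/mol; best chair for trans: E = 0.23 kcal/mol.
The cis isomer is lower by 0.23 kcal/mol.

cis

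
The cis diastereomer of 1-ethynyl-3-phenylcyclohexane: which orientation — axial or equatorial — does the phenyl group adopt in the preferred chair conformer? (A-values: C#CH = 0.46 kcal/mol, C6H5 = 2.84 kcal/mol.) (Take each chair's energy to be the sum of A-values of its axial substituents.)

C1 and C3 have the same parity, so for the cis isomer the two substituents are e,e in one chair and a,a in the other.
Chair I (ethynyl axial, phenyl axial): E = 3.30 kcal/mol.
Chair II (ethynyl equatorial, phenyl equatorial): E = 0.00 kcal/mol.
Chair II is the more stable (lower-energy) conformer, and in that chair the phenyl group is equatorial.

equatorial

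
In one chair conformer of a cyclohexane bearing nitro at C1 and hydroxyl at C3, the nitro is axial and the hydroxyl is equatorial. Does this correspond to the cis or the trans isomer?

C1 and C3 have the same parity, so their axial bonds point in the same direction.
With same-parity carbons, two substituents on the same face are both axial or both equatorial; opposite faces give one of each.
Here the groups are axial/equatorial → opposite face → trans.

trans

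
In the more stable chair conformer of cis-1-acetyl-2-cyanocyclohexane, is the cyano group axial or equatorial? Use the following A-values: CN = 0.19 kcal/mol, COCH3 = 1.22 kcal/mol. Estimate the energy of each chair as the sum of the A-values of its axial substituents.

axial

C1 and C2 have opposite parity, so for the cis isomer the two substituents are one axial and one equatorial in each chair.
Chair I (cyano axial, acetyl equatorial): E = 0.19 kcal/mol.
Chair II (cyano equatorial, acetyl axial): E = 1.22 kcal/mol.
Chair I is the more stable (lower-energy) conformer, and in that chair the cyano group is axial.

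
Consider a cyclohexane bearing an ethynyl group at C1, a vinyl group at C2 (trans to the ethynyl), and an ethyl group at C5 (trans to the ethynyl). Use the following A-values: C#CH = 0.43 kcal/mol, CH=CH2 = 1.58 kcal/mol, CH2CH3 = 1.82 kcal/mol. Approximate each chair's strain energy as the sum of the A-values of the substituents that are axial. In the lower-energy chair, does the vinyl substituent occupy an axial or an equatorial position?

Chair I (ethynyl axial, vinyl axial, ethyl equatorial): E = 2.01 kcal/mol.
Chair II (ethynyl equatorial, vinyl equatorial, ethyl axial): E = 1.82 kcal/mol.
Chair II is the more stable (lower-energy) conformer, and in that chair the vinyl group is equatorial.

equatorial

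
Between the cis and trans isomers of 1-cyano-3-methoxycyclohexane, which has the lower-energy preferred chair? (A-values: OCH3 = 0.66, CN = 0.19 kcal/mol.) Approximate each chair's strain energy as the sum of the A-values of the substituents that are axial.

cis

At 1,3 positions (parity same): cis → (e,e or a,a); trans → (a,e or e,a).
Best chair for cis: E = 0.00 kcal/mol; best chair for trans: E = 0.19 kcal/mol.
The cis isomer is lower by 0.19 kcal/mol.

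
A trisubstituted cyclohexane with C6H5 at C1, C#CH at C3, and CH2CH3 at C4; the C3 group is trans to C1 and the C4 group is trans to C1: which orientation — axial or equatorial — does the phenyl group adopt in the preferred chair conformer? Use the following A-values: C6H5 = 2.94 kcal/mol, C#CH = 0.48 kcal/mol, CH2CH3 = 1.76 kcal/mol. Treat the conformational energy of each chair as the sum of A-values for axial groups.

Chair I (phenyl axial, ethynyl equatorial, ethyl axial): E = 4.70 kcal/mol.
Chair II (phenyl equatorial, ethynyl axial, ethyl equatorial): E = 0.48 kcal/mol.
Chair II is the more stable (lower-energy) conformer, and in that chair the phenyl group is equatorial.

equatorial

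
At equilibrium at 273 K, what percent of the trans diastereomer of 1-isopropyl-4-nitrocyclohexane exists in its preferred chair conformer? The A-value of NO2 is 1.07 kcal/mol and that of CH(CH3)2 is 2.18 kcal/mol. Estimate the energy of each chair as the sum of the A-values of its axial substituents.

99.8%

C1 and C4 have opposite parity, so for the trans isomer the two substituents are e,e in one chair and a,a in the other.
Chair I (nitro axial, isopropyl axial): E = 3.25 kcal/mol; chair II (nitro equatorial, isopropyl equatorial): E = 0.00 kcal/mol.
ΔG = 3.25 kcal/mol between the two chairs.
K = exp(ΔG/RT) with R = 1.987×10⁻³ kcal mol⁻¹ K⁻¹ and T = 273 K gives K ≈ 400.
Fraction in the lower-energy chair = K/(K+1) = 99.8%.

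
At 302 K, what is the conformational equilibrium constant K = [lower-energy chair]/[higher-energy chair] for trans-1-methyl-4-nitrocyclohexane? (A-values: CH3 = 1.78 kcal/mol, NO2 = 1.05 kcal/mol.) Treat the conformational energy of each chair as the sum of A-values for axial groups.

C1 and C4 have opposite parity, so for the trans isomer the two substituents are e,e in one chair and a,a in the other.
Chair I (methyl axial, nitro axial): E = 2.83 kcal/mol; chair II (methyl equatorial, nitro equatorial): E = 0.00 kcal/mol.
ΔG = 2.83 kcal/mol between the two chairs.
K = exp(ΔG/RT) with R = 1.987×10⁻³ kcal mol⁻¹ K⁻¹ and T = 302 K gives K ≈ 112.

K ≈ 112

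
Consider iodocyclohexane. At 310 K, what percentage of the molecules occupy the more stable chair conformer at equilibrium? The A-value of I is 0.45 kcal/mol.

67.5%

One chair has the iodo group axial (E = 0.45 kcal/mol) and the other has it equatorial (E = 0).
ΔG = 0.45 kcal/mol between the two chairs.
K = exp(ΔG/RT) with R = 1.987×10⁻³ kcal mol⁻¹ K⁻¹ and T = 310 K gives K ≈ 2.08.
Fraction in the lower-energy chair = K/(K+1) = 67.5%.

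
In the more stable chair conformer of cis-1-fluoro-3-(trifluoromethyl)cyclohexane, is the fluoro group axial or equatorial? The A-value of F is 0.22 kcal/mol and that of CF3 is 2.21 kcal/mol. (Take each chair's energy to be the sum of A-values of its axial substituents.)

C1 and C3 have the same parity, so for the cis isomer the two substituents are e,e in one chair and a,a in the other.
Chair I (fluoro axial, trifluoromethyl axial): E = 2.43 kcal/mol.
Chair II (fluoro equatorial, trifluoromethyl equatorial): E = 0.00 kcal/mol.
Chair II is the more stable (lower-energy) conformer, and in that chair the fluoro group is equatorial.

equatorial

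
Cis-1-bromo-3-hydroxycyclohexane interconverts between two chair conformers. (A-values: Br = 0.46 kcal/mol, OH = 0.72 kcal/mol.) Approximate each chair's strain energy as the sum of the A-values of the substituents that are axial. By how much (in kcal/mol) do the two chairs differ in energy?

C1 and C3 have the same parity, so for the cis isomer the two substituents are e,e in one chair and a,a in the other.
Chair I (bromo axial, hydroxyl axial): E = 1.18 kcal/mol.
Chair II (bromo equatorial, hydroxyl equatorial): E = 0.00 kcal/mol.
ΔE = 1.18 − 0.00 = 1.18 kcal/mol; chair II is more stable.

1.18 kcal/mol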